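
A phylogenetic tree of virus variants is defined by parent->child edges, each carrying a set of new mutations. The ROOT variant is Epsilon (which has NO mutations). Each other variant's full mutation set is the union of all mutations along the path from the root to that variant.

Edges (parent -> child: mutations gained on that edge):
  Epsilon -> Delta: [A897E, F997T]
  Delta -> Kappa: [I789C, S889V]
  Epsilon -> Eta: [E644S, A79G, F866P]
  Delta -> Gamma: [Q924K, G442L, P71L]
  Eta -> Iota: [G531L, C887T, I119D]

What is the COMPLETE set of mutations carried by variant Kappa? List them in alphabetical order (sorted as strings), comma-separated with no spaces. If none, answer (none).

At Epsilon: gained [] -> total []
At Delta: gained ['A897E', 'F997T'] -> total ['A897E', 'F997T']
At Kappa: gained ['I789C', 'S889V'] -> total ['A897E', 'F997T', 'I789C', 'S889V']

Answer: A897E,F997T,I789C,S889V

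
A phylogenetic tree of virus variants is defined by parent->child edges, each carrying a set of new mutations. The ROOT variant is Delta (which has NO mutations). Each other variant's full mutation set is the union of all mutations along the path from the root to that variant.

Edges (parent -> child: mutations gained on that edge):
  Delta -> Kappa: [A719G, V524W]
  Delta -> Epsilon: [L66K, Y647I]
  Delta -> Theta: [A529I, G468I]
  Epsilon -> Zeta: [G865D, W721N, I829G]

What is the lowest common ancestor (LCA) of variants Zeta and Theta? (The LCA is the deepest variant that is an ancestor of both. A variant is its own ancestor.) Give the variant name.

Answer: Delta

Derivation:
Path from root to Zeta: Delta -> Epsilon -> Zeta
  ancestors of Zeta: {Delta, Epsilon, Zeta}
Path from root to Theta: Delta -> Theta
  ancestors of Theta: {Delta, Theta}
Common ancestors: {Delta}
Walk up from Theta: Theta (not in ancestors of Zeta), Delta (in ancestors of Zeta)
Deepest common ancestor (LCA) = Delta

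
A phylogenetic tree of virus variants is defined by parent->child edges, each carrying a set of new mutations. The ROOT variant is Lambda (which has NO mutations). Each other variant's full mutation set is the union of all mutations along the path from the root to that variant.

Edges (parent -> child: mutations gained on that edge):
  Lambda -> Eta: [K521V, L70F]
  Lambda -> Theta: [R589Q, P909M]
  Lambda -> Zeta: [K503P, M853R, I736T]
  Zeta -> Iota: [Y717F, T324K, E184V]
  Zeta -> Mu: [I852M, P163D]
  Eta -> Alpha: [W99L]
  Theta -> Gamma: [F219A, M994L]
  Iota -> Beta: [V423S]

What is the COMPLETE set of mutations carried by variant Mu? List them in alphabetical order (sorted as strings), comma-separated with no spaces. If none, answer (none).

At Lambda: gained [] -> total []
At Zeta: gained ['K503P', 'M853R', 'I736T'] -> total ['I736T', 'K503P', 'M853R']
At Mu: gained ['I852M', 'P163D'] -> total ['I736T', 'I852M', 'K503P', 'M853R', 'P163D']

Answer: I736T,I852M,K503P,M853R,P163D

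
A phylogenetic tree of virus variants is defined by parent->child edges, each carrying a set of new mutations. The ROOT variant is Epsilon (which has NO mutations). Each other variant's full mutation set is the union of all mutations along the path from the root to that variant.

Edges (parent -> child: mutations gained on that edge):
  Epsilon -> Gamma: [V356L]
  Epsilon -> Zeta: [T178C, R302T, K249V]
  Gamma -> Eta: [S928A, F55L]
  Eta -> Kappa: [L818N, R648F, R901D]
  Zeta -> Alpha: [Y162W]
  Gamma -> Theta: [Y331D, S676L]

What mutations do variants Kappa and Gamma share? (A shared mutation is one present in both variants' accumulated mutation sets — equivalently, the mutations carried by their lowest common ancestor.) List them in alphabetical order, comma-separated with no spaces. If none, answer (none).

Accumulating mutations along path to Kappa:
  At Epsilon: gained [] -> total []
  At Gamma: gained ['V356L'] -> total ['V356L']
  At Eta: gained ['S928A', 'F55L'] -> total ['F55L', 'S928A', 'V356L']
  At Kappa: gained ['L818N', 'R648F', 'R901D'] -> total ['F55L', 'L818N', 'R648F', 'R901D', 'S928A', 'V356L']
Mutations(Kappa) = ['F55L', 'L818N', 'R648F', 'R901D', 'S928A', 'V356L']
Accumulating mutations along path to Gamma:
  At Epsilon: gained [] -> total []
  At Gamma: gained ['V356L'] -> total ['V356L']
Mutations(Gamma) = ['V356L']
Intersection: ['F55L', 'L818N', 'R648F', 'R901D', 'S928A', 'V356L'] ∩ ['V356L'] = ['V356L']

Answer: V356L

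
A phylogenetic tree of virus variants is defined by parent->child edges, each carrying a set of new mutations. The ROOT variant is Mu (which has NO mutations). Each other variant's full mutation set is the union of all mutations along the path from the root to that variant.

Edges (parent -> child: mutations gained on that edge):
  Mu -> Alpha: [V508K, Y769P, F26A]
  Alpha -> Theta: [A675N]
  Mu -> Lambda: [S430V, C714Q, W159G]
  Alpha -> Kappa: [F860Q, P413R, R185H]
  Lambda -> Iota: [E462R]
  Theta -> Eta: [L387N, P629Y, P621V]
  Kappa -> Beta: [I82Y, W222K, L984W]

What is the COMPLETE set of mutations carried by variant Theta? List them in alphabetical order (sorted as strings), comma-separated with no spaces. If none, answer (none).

At Mu: gained [] -> total []
At Alpha: gained ['V508K', 'Y769P', 'F26A'] -> total ['F26A', 'V508K', 'Y769P']
At Theta: gained ['A675N'] -> total ['A675N', 'F26A', 'V508K', 'Y769P']

Answer: A675N,F26A,V508K,Y769P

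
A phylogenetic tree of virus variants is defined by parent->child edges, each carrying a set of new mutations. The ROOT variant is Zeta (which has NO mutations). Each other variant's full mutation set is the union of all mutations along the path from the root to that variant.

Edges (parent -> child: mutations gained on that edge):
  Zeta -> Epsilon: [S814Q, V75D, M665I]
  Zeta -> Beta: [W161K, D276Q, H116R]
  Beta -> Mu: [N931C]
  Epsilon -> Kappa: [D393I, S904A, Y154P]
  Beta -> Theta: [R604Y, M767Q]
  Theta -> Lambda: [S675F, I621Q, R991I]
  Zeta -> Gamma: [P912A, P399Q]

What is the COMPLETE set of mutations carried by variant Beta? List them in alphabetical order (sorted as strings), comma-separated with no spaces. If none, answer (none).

At Zeta: gained [] -> total []
At Beta: gained ['W161K', 'D276Q', 'H116R'] -> total ['D276Q', 'H116R', 'W161K']

Answer: D276Q,H116R,W161K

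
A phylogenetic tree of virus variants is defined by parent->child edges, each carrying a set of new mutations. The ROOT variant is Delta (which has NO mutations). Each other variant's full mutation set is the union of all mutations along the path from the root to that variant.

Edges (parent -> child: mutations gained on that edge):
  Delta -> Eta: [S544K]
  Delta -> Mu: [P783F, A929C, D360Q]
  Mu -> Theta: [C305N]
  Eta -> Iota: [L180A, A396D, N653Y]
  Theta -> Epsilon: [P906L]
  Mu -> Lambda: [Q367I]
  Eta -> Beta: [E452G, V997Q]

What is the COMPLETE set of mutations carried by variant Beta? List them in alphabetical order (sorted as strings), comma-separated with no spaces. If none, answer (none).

Answer: E452G,S544K,V997Q

Derivation:
At Delta: gained [] -> total []
At Eta: gained ['S544K'] -> total ['S544K']
At Beta: gained ['E452G', 'V997Q'] -> total ['E452G', 'S544K', 'V997Q']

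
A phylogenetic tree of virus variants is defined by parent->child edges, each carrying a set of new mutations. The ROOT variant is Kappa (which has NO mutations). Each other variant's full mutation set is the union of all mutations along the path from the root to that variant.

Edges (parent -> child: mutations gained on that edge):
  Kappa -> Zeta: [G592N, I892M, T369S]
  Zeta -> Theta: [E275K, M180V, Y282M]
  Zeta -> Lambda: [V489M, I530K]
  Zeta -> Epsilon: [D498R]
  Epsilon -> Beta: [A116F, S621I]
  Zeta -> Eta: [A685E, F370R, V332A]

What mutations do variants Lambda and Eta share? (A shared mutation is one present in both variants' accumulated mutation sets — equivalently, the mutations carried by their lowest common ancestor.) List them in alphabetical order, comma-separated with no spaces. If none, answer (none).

Answer: G592N,I892M,T369S

Derivation:
Accumulating mutations along path to Lambda:
  At Kappa: gained [] -> total []
  At Zeta: gained ['G592N', 'I892M', 'T369S'] -> total ['G592N', 'I892M', 'T369S']
  At Lambda: gained ['V489M', 'I530K'] -> total ['G592N', 'I530K', 'I892M', 'T369S', 'V489M']
Mutations(Lambda) = ['G592N', 'I530K', 'I892M', 'T369S', 'V489M']
Accumulating mutations along path to Eta:
  At Kappa: gained [] -> total []
  At Zeta: gained ['G592N', 'I892M', 'T369S'] -> total ['G592N', 'I892M', 'T369S']
  At Eta: gained ['A685E', 'F370R', 'V332A'] -> total ['A685E', 'F370R', 'G592N', 'I892M', 'T369S', 'V332A']
Mutations(Eta) = ['A685E', 'F370R', 'G592N', 'I892M', 'T369S', 'V332A']
Intersection: ['G592N', 'I530K', 'I892M', 'T369S', 'V489M'] ∩ ['A685E', 'F370R', 'G592N', 'I892M', 'T369S', 'V332A'] = ['G592N', 'I892M', 'T369S']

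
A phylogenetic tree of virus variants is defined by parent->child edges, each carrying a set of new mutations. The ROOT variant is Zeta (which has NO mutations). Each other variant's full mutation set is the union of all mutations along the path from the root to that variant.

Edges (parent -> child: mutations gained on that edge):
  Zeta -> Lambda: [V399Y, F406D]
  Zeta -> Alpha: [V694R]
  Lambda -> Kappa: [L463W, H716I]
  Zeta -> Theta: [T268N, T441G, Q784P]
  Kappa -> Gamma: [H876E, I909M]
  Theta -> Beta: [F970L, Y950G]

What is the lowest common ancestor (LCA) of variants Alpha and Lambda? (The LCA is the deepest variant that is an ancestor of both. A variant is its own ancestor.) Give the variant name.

Answer: Zeta

Derivation:
Path from root to Alpha: Zeta -> Alpha
  ancestors of Alpha: {Zeta, Alpha}
Path from root to Lambda: Zeta -> Lambda
  ancestors of Lambda: {Zeta, Lambda}
Common ancestors: {Zeta}
Walk up from Lambda: Lambda (not in ancestors of Alpha), Zeta (in ancestors of Alpha)
Deepest common ancestor (LCA) = Zeta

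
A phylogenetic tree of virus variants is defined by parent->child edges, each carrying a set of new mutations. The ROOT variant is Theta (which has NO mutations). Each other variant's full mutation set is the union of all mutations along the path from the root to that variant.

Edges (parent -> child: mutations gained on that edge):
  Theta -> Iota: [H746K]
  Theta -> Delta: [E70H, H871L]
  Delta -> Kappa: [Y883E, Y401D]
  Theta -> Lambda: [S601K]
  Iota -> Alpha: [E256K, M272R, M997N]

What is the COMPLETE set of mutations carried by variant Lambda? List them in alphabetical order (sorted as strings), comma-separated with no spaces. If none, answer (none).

At Theta: gained [] -> total []
At Lambda: gained ['S601K'] -> total ['S601K']

Answer: S601K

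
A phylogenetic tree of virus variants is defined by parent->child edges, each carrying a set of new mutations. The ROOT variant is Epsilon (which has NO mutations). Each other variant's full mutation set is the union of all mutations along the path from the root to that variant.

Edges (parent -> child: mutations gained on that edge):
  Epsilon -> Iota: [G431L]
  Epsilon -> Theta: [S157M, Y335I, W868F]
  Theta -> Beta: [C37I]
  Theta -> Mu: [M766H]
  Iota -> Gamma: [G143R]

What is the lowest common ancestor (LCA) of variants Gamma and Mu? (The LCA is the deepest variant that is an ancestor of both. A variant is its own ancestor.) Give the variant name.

Path from root to Gamma: Epsilon -> Iota -> Gamma
  ancestors of Gamma: {Epsilon, Iota, Gamma}
Path from root to Mu: Epsilon -> Theta -> Mu
  ancestors of Mu: {Epsilon, Theta, Mu}
Common ancestors: {Epsilon}
Walk up from Mu: Mu (not in ancestors of Gamma), Theta (not in ancestors of Gamma), Epsilon (in ancestors of Gamma)
Deepest common ancestor (LCA) = Epsilon

Answer: Epsilon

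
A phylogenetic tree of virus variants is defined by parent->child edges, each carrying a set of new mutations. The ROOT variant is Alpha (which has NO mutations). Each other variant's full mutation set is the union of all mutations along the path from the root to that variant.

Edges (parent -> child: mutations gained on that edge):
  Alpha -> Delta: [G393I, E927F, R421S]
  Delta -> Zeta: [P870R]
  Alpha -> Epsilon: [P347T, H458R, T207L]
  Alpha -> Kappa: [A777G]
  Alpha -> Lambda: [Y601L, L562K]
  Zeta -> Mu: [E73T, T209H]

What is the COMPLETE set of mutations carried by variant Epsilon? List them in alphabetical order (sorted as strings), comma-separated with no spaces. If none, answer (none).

Answer: H458R,P347T,T207L

Derivation:
At Alpha: gained [] -> total []
At Epsilon: gained ['P347T', 'H458R', 'T207L'] -> total ['H458R', 'P347T', 'T207L']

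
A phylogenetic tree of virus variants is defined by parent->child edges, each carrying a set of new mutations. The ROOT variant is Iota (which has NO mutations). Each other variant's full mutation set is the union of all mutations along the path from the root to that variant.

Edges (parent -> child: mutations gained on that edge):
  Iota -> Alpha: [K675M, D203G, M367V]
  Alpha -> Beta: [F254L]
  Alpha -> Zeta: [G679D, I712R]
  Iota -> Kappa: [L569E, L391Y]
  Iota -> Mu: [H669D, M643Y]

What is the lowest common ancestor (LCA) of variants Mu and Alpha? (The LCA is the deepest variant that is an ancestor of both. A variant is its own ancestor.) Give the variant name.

Path from root to Mu: Iota -> Mu
  ancestors of Mu: {Iota, Mu}
Path from root to Alpha: Iota -> Alpha
  ancestors of Alpha: {Iota, Alpha}
Common ancestors: {Iota}
Walk up from Alpha: Alpha (not in ancestors of Mu), Iota (in ancestors of Mu)
Deepest common ancestor (LCA) = Iota

Answer: Iota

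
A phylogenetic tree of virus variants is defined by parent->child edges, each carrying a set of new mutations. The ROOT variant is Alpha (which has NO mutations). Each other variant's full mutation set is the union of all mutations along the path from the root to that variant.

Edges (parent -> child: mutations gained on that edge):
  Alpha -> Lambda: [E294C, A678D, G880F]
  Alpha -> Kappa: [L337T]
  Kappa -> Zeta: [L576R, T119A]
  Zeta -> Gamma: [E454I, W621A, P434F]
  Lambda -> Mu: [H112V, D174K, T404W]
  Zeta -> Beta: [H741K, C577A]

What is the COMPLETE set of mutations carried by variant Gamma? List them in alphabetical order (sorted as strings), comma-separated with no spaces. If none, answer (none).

Answer: E454I,L337T,L576R,P434F,T119A,W621A

Derivation:
At Alpha: gained [] -> total []
At Kappa: gained ['L337T'] -> total ['L337T']
At Zeta: gained ['L576R', 'T119A'] -> total ['L337T', 'L576R', 'T119A']
At Gamma: gained ['E454I', 'W621A', 'P434F'] -> total ['E454I', 'L337T', 'L576R', 'P434F', 'T119A', 'W621A']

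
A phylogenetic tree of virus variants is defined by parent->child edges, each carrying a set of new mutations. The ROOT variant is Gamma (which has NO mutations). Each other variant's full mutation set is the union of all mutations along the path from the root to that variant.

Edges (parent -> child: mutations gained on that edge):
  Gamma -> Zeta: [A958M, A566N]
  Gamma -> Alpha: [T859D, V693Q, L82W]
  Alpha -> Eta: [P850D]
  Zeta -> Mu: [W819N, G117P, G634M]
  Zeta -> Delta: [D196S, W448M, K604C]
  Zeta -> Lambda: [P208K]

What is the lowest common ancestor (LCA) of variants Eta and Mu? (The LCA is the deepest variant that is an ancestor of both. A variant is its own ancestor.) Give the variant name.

Path from root to Eta: Gamma -> Alpha -> Eta
  ancestors of Eta: {Gamma, Alpha, Eta}
Path from root to Mu: Gamma -> Zeta -> Mu
  ancestors of Mu: {Gamma, Zeta, Mu}
Common ancestors: {Gamma}
Walk up from Mu: Mu (not in ancestors of Eta), Zeta (not in ancestors of Eta), Gamma (in ancestors of Eta)
Deepest common ancestor (LCA) = Gamma

Answer: Gamma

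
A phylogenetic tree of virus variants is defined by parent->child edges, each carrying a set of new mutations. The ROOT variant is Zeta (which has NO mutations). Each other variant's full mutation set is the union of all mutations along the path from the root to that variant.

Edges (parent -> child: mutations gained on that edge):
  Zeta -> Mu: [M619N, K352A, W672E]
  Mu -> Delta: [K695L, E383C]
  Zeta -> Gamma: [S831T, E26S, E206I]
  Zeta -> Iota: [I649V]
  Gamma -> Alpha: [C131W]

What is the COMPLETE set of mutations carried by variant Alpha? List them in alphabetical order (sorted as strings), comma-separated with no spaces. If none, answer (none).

At Zeta: gained [] -> total []
At Gamma: gained ['S831T', 'E26S', 'E206I'] -> total ['E206I', 'E26S', 'S831T']
At Alpha: gained ['C131W'] -> total ['C131W', 'E206I', 'E26S', 'S831T']

Answer: C131W,E206I,E26S,S831T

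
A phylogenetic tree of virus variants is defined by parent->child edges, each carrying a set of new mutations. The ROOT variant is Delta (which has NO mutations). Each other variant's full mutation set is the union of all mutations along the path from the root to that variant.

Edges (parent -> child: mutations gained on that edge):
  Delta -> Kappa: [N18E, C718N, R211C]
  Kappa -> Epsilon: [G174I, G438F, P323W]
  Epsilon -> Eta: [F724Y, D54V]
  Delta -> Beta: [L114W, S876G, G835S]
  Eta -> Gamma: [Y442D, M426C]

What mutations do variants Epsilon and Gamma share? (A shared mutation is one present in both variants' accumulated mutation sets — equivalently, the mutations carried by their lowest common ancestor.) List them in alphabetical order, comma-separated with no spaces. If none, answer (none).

Accumulating mutations along path to Epsilon:
  At Delta: gained [] -> total []
  At Kappa: gained ['N18E', 'C718N', 'R211C'] -> total ['C718N', 'N18E', 'R211C']
  At Epsilon: gained ['G174I', 'G438F', 'P323W'] -> total ['C718N', 'G174I', 'G438F', 'N18E', 'P323W', 'R211C']
Mutations(Epsilon) = ['C718N', 'G174I', 'G438F', 'N18E', 'P323W', 'R211C']
Accumulating mutations along path to Gamma:
  At Delta: gained [] -> total []
  At Kappa: gained ['N18E', 'C718N', 'R211C'] -> total ['C718N', 'N18E', 'R211C']
  At Epsilon: gained ['G174I', 'G438F', 'P323W'] -> total ['C718N', 'G174I', 'G438F', 'N18E', 'P323W', 'R211C']
  At Eta: gained ['F724Y', 'D54V'] -> total ['C718N', 'D54V', 'F724Y', 'G174I', 'G438F', 'N18E', 'P323W', 'R211C']
  At Gamma: gained ['Y442D', 'M426C'] -> total ['C718N', 'D54V', 'F724Y', 'G174I', 'G438F', 'M426C', 'N18E', 'P323W', 'R211C', 'Y442D']
Mutations(Gamma) = ['C718N', 'D54V', 'F724Y', 'G174I', 'G438F', 'M426C', 'N18E', 'P323W', 'R211C', 'Y442D']
Intersection: ['C718N', 'G174I', 'G438F', 'N18E', 'P323W', 'R211C'] ∩ ['C718N', 'D54V', 'F724Y', 'G174I', 'G438F', 'M426C', 'N18E', 'P323W', 'R211C', 'Y442D'] = ['C718N', 'G174I', 'G438F', 'N18E', 'P323W', 'R211C']

Answer: C718N,G174I,G438F,N18E,P323W,R211C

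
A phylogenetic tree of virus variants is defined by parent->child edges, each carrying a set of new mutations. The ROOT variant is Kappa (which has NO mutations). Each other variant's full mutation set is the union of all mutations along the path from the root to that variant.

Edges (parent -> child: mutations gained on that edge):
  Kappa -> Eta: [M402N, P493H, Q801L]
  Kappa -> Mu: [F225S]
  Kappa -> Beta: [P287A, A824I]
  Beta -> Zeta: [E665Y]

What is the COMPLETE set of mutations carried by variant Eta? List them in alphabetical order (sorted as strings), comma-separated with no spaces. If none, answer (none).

At Kappa: gained [] -> total []
At Eta: gained ['M402N', 'P493H', 'Q801L'] -> total ['M402N', 'P493H', 'Q801L']

Answer: M402N,P493H,Q801L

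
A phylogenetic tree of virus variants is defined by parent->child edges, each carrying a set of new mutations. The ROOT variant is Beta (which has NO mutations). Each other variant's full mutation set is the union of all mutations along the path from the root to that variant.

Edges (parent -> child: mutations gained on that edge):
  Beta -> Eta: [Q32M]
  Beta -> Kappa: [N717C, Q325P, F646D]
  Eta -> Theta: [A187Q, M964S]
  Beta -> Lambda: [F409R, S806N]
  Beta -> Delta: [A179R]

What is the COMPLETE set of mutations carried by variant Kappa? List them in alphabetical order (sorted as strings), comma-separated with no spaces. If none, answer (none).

Answer: F646D,N717C,Q325P

Derivation:
At Beta: gained [] -> total []
At Kappa: gained ['N717C', 'Q325P', 'F646D'] -> total ['F646D', 'N717C', 'Q325P']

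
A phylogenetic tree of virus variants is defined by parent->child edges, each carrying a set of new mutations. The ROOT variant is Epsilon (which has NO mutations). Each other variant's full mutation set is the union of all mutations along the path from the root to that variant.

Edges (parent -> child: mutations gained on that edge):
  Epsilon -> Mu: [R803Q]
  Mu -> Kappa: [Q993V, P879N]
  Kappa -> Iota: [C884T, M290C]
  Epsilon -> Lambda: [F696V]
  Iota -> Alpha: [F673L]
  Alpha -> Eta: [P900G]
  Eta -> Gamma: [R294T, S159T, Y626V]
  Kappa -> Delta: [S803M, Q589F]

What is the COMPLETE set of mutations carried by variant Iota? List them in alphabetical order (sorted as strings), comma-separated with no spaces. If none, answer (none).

Answer: C884T,M290C,P879N,Q993V,R803Q

Derivation:
At Epsilon: gained [] -> total []
At Mu: gained ['R803Q'] -> total ['R803Q']
At Kappa: gained ['Q993V', 'P879N'] -> total ['P879N', 'Q993V', 'R803Q']
At Iota: gained ['C884T', 'M290C'] -> total ['C884T', 'M290C', 'P879N', 'Q993V', 'R803Q']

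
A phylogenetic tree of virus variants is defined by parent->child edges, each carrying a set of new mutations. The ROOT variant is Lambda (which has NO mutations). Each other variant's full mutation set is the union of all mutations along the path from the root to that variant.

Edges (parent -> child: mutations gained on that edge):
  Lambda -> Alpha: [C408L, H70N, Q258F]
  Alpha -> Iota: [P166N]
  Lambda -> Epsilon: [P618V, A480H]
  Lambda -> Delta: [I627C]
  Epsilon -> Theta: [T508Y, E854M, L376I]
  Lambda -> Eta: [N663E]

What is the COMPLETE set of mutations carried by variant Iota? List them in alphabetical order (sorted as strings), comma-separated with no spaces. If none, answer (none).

Answer: C408L,H70N,P166N,Q258F

Derivation:
At Lambda: gained [] -> total []
At Alpha: gained ['C408L', 'H70N', 'Q258F'] -> total ['C408L', 'H70N', 'Q258F']
At Iota: gained ['P166N'] -> total ['C408L', 'H70N', 'P166N', 'Q258F']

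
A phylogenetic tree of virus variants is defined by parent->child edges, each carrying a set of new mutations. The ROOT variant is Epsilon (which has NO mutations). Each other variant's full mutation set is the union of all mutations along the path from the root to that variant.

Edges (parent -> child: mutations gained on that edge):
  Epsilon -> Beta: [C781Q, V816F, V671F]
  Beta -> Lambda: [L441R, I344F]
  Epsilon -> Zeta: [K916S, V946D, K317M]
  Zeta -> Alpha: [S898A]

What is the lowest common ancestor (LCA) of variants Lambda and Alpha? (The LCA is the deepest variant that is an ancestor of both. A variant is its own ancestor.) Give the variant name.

Answer: Epsilon

Derivation:
Path from root to Lambda: Epsilon -> Beta -> Lambda
  ancestors of Lambda: {Epsilon, Beta, Lambda}
Path from root to Alpha: Epsilon -> Zeta -> Alpha
  ancestors of Alpha: {Epsilon, Zeta, Alpha}
Common ancestors: {Epsilon}
Walk up from Alpha: Alpha (not in ancestors of Lambda), Zeta (not in ancestors of Lambda), Epsilon (in ancestors of Lambda)
Deepest common ancestor (LCA) = Epsilon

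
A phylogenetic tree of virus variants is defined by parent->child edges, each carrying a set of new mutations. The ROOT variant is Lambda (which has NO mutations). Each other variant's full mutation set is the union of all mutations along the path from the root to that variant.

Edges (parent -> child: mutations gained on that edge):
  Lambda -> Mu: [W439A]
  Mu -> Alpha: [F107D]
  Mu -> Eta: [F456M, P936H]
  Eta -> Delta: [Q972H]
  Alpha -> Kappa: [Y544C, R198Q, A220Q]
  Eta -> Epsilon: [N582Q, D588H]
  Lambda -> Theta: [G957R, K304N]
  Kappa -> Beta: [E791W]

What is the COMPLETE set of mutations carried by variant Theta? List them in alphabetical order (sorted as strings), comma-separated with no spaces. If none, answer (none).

Answer: G957R,K304N

Derivation:
At Lambda: gained [] -> total []
At Theta: gained ['G957R', 'K304N'] -> total ['G957R', 'K304N']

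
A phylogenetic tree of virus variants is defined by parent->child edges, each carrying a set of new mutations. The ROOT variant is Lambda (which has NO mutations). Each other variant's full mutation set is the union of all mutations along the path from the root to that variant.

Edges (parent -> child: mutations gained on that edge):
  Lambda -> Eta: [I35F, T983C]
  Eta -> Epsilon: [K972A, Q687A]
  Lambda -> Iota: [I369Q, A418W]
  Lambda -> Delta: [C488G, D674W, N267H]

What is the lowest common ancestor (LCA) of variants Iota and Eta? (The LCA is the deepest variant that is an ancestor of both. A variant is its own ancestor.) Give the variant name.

Answer: Lambda

Derivation:
Path from root to Iota: Lambda -> Iota
  ancestors of Iota: {Lambda, Iota}
Path from root to Eta: Lambda -> Eta
  ancestors of Eta: {Lambda, Eta}
Common ancestors: {Lambda}
Walk up from Eta: Eta (not in ancestors of Iota), Lambda (in ancestors of Iota)
Deepest common ancestor (LCA) = Lambda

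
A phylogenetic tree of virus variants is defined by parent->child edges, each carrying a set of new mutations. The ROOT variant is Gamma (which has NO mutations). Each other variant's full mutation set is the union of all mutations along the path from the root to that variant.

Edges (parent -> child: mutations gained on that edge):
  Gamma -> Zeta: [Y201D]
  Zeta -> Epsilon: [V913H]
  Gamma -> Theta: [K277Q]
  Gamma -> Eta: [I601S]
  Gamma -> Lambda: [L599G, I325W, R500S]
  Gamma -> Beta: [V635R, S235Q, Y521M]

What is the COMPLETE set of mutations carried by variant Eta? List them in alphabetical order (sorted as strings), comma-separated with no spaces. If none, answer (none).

Answer: I601S

Derivation:
At Gamma: gained [] -> total []
At Eta: gained ['I601S'] -> total ['I601S']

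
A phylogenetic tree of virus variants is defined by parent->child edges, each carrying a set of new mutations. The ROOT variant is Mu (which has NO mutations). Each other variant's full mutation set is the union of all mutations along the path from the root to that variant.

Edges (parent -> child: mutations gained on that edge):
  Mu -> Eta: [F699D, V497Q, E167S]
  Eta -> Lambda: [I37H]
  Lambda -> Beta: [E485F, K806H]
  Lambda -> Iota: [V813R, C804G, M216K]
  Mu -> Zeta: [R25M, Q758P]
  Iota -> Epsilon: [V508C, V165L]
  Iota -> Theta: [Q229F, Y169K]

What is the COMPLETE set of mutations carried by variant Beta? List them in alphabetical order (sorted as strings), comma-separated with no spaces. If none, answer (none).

Answer: E167S,E485F,F699D,I37H,K806H,V497Q

Derivation:
At Mu: gained [] -> total []
At Eta: gained ['F699D', 'V497Q', 'E167S'] -> total ['E167S', 'F699D', 'V497Q']
At Lambda: gained ['I37H'] -> total ['E167S', 'F699D', 'I37H', 'V497Q']
At Beta: gained ['E485F', 'K806H'] -> total ['E167S', 'E485F', 'F699D', 'I37H', 'K806H', 'V497Q']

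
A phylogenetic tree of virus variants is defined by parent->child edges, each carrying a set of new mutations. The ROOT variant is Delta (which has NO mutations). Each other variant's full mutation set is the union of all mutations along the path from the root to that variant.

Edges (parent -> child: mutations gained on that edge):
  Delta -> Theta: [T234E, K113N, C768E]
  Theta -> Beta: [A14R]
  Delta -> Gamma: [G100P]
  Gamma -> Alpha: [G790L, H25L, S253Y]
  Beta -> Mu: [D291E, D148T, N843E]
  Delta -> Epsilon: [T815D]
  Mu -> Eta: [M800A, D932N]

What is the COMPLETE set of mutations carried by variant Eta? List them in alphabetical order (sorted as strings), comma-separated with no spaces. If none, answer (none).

Answer: A14R,C768E,D148T,D291E,D932N,K113N,M800A,N843E,T234E

Derivation:
At Delta: gained [] -> total []
At Theta: gained ['T234E', 'K113N', 'C768E'] -> total ['C768E', 'K113N', 'T234E']
At Beta: gained ['A14R'] -> total ['A14R', 'C768E', 'K113N', 'T234E']
At Mu: gained ['D291E', 'D148T', 'N843E'] -> total ['A14R', 'C768E', 'D148T', 'D291E', 'K113N', 'N843E', 'T234E']
At Eta: gained ['M800A', 'D932N'] -> total ['A14R', 'C768E', 'D148T', 'D291E', 'D932N', 'K113N', 'M800A', 'N843E', 'T234E']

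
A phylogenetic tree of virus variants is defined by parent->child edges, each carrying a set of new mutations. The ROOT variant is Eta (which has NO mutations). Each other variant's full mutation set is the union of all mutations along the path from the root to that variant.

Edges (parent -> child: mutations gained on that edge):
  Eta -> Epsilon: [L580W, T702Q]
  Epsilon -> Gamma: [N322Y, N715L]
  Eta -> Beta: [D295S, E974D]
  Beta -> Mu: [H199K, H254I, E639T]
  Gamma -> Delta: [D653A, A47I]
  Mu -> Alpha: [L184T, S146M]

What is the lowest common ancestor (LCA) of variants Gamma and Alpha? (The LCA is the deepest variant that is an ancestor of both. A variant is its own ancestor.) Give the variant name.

Answer: Eta

Derivation:
Path from root to Gamma: Eta -> Epsilon -> Gamma
  ancestors of Gamma: {Eta, Epsilon, Gamma}
Path from root to Alpha: Eta -> Beta -> Mu -> Alpha
  ancestors of Alpha: {Eta, Beta, Mu, Alpha}
Common ancestors: {Eta}
Walk up from Alpha: Alpha (not in ancestors of Gamma), Mu (not in ancestors of Gamma), Beta (not in ancestors of Gamma), Eta (in ancestors of Gamma)
Deepest common ancestor (LCA) = Eta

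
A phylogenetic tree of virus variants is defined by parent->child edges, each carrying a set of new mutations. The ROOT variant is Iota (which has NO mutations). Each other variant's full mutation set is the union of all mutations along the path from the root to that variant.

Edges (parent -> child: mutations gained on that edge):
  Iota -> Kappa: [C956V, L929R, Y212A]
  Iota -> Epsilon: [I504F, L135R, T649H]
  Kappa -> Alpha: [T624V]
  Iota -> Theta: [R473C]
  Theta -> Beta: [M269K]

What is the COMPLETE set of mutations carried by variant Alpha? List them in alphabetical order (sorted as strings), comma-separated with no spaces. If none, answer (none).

Answer: C956V,L929R,T624V,Y212A

Derivation:
At Iota: gained [] -> total []
At Kappa: gained ['C956V', 'L929R', 'Y212A'] -> total ['C956V', 'L929R', 'Y212A']
At Alpha: gained ['T624V'] -> total ['C956V', 'L929R', 'T624V', 'Y212A']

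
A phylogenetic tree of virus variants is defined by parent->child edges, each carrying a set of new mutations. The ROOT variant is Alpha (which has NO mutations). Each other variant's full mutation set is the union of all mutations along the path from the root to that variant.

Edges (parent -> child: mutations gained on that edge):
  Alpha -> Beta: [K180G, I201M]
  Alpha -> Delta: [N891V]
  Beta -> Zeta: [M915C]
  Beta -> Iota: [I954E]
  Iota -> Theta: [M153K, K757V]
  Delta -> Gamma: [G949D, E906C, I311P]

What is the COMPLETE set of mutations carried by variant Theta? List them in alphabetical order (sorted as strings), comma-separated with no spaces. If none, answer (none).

Answer: I201M,I954E,K180G,K757V,M153K

Derivation:
At Alpha: gained [] -> total []
At Beta: gained ['K180G', 'I201M'] -> total ['I201M', 'K180G']
At Iota: gained ['I954E'] -> total ['I201M', 'I954E', 'K180G']
At Theta: gained ['M153K', 'K757V'] -> total ['I201M', 'I954E', 'K180G', 'K757V', 'M153K']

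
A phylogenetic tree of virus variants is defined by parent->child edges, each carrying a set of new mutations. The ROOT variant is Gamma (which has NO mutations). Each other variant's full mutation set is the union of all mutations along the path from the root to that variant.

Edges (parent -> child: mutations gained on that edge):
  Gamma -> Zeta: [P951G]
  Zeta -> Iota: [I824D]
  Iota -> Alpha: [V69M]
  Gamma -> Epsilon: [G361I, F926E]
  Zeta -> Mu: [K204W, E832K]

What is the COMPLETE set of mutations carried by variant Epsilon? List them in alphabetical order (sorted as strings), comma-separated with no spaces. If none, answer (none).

Answer: F926E,G361I

Derivation:
At Gamma: gained [] -> total []
At Epsilon: gained ['G361I', 'F926E'] -> total ['F926E', 'G361I']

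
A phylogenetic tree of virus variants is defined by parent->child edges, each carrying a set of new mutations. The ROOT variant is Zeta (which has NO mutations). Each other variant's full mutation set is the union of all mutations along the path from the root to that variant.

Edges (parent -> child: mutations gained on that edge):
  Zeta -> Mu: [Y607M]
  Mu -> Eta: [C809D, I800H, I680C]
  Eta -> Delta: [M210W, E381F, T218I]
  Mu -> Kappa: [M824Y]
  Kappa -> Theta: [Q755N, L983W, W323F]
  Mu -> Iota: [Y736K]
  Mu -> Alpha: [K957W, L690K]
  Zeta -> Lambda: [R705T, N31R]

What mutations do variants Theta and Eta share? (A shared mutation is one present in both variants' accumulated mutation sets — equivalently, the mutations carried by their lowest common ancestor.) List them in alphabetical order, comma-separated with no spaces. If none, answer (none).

Answer: Y607M

Derivation:
Accumulating mutations along path to Theta:
  At Zeta: gained [] -> total []
  At Mu: gained ['Y607M'] -> total ['Y607M']
  At Kappa: gained ['M824Y'] -> total ['M824Y', 'Y607M']
  At Theta: gained ['Q755N', 'L983W', 'W323F'] -> total ['L983W', 'M824Y', 'Q755N', 'W323F', 'Y607M']
Mutations(Theta) = ['L983W', 'M824Y', 'Q755N', 'W323F', 'Y607M']
Accumulating mutations along path to Eta:
  At Zeta: gained [] -> total []
  At Mu: gained ['Y607M'] -> total ['Y607M']
  At Eta: gained ['C809D', 'I800H', 'I680C'] -> total ['C809D', 'I680C', 'I800H', 'Y607M']
Mutations(Eta) = ['C809D', 'I680C', 'I800H', 'Y607M']
Intersection: ['L983W', 'M824Y', 'Q755N', 'W323F', 'Y607M'] ∩ ['C809D', 'I680C', 'I800H', 'Y607M'] = ['Y607M']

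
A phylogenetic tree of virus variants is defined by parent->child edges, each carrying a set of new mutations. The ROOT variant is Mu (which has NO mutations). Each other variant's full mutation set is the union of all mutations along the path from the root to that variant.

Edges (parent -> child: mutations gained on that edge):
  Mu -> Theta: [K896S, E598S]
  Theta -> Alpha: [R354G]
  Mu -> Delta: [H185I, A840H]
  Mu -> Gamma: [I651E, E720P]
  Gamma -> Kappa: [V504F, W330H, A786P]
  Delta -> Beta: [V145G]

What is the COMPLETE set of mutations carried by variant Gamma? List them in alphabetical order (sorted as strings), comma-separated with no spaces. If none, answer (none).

At Mu: gained [] -> total []
At Gamma: gained ['I651E', 'E720P'] -> total ['E720P', 'I651E']

Answer: E720P,I651E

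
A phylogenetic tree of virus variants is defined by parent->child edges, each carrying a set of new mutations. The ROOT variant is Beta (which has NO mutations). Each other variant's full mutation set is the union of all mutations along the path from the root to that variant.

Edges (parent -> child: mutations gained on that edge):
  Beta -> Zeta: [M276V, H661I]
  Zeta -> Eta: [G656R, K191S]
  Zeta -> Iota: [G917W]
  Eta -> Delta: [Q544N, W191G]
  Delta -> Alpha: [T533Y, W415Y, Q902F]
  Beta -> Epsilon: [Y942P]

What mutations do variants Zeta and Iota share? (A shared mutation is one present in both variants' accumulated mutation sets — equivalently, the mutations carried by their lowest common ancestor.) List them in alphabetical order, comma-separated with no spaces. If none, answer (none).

Answer: H661I,M276V

Derivation:
Accumulating mutations along path to Zeta:
  At Beta: gained [] -> total []
  At Zeta: gained ['M276V', 'H661I'] -> total ['H661I', 'M276V']
Mutations(Zeta) = ['H661I', 'M276V']
Accumulating mutations along path to Iota:
  At Beta: gained [] -> total []
  At Zeta: gained ['M276V', 'H661I'] -> total ['H661I', 'M276V']
  At Iota: gained ['G917W'] -> total ['G917W', 'H661I', 'M276V']
Mutations(Iota) = ['G917W', 'H661I', 'M276V']
Intersection: ['H661I', 'M276V'] ∩ ['G917W', 'H661I', 'M276V'] = ['H661I', 'M276V']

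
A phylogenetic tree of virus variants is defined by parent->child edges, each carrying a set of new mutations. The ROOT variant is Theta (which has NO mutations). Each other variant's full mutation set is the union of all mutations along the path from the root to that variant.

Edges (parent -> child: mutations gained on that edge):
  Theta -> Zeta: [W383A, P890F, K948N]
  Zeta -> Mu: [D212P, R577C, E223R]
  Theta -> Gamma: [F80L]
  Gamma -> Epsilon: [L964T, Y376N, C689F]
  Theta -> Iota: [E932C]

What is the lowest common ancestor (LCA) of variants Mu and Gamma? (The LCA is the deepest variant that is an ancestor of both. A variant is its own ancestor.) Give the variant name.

Path from root to Mu: Theta -> Zeta -> Mu
  ancestors of Mu: {Theta, Zeta, Mu}
Path from root to Gamma: Theta -> Gamma
  ancestors of Gamma: {Theta, Gamma}
Common ancestors: {Theta}
Walk up from Gamma: Gamma (not in ancestors of Mu), Theta (in ancestors of Mu)
Deepest common ancestor (LCA) = Theta

Answer: Theta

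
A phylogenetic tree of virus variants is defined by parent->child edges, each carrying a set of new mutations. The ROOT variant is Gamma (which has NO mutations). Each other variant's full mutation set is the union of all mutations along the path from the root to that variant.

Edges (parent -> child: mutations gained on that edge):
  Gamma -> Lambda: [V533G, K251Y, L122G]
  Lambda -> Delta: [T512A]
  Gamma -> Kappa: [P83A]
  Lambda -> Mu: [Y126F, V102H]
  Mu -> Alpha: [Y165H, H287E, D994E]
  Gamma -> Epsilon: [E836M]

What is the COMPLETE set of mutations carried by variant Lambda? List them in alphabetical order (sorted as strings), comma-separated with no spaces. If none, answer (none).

Answer: K251Y,L122G,V533G

Derivation:
At Gamma: gained [] -> total []
At Lambda: gained ['V533G', 'K251Y', 'L122G'] -> total ['K251Y', 'L122G', 'V533G']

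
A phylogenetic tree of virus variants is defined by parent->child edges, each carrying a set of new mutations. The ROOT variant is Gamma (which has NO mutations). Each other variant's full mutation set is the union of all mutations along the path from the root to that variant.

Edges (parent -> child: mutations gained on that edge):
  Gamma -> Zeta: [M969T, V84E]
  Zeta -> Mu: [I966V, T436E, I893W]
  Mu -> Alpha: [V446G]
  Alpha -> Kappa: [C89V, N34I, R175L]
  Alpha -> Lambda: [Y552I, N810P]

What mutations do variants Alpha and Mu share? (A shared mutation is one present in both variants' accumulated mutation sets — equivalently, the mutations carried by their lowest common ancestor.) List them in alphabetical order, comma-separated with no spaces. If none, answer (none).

Answer: I893W,I966V,M969T,T436E,V84E

Derivation:
Accumulating mutations along path to Alpha:
  At Gamma: gained [] -> total []
  At Zeta: gained ['M969T', 'V84E'] -> total ['M969T', 'V84E']
  At Mu: gained ['I966V', 'T436E', 'I893W'] -> total ['I893W', 'I966V', 'M969T', 'T436E', 'V84E']
  At Alpha: gained ['V446G'] -> total ['I893W', 'I966V', 'M969T', 'T436E', 'V446G', 'V84E']
Mutations(Alpha) = ['I893W', 'I966V', 'M969T', 'T436E', 'V446G', 'V84E']
Accumulating mutations along path to Mu:
  At Gamma: gained [] -> total []
  At Zeta: gained ['M969T', 'V84E'] -> total ['M969T', 'V84E']
  At Mu: gained ['I966V', 'T436E', 'I893W'] -> total ['I893W', 'I966V', 'M969T', 'T436E', 'V84E']
Mutations(Mu) = ['I893W', 'I966V', 'M969T', 'T436E', 'V84E']
Intersection: ['I893W', 'I966V', 'M969T', 'T436E', 'V446G', 'V84E'] ∩ ['I893W', 'I966V', 'M969T', 'T436E', 'V84E'] = ['I893W', 'I966V', 'M969T', 'T436E', 'V84E']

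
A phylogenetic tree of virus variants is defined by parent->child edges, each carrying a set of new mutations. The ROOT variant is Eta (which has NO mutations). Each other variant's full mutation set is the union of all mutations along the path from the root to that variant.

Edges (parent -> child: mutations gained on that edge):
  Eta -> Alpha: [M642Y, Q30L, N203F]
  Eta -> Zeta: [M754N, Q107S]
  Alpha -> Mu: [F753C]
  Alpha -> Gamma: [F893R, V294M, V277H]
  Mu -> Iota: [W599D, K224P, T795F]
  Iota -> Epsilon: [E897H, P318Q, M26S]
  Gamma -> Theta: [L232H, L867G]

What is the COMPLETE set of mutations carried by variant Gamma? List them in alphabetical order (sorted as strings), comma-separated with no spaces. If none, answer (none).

At Eta: gained [] -> total []
At Alpha: gained ['M642Y', 'Q30L', 'N203F'] -> total ['M642Y', 'N203F', 'Q30L']
At Gamma: gained ['F893R', 'V294M', 'V277H'] -> total ['F893R', 'M642Y', 'N203F', 'Q30L', 'V277H', 'V294M']

Answer: F893R,M642Y,N203F,Q30L,V277H,V294M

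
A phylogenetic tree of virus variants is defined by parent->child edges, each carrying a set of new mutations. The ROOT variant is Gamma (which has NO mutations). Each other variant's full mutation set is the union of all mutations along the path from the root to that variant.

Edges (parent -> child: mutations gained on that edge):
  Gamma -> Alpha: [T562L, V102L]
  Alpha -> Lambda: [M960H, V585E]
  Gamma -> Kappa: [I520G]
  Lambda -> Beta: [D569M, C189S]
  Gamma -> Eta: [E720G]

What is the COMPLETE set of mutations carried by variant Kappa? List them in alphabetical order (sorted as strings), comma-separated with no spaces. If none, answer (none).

Answer: I520G

Derivation:
At Gamma: gained [] -> total []
At Kappa: gained ['I520G'] -> total ['I520G']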